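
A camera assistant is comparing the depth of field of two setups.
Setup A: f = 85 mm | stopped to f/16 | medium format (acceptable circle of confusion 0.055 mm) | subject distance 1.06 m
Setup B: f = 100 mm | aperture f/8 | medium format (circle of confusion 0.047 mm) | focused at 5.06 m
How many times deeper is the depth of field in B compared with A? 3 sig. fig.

Setup A: H = 85²/(16×0.055) + 85 ≈ 8295.2 mm; DoF = Df − Dn = 1202.84 − 947.48 ≈ 255.36 mm.
Setup B: H = 100²/(8×0.047) + 100 ≈ 26695.7 mm; DoF = Df − Dn = 6220.0 − 4264.7 ≈ 1955.3 mm.
Ratio = 1955.3 / 255.36 ≈ 7.66.

7.66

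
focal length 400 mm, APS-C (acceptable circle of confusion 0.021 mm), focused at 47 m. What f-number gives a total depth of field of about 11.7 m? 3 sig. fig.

Write h = H − f = f²/(N·c). The thin-lens limits are Dn = s·h/(h + (s−f)) and Df = s·h/(h − (s−f)), so DoF = Df − Dn = 2·s·(s−f)·h / (h² − (s−f)²).
That is a quadratic in h: DoF·h² − 2·s·(s−f)·h − DoF·(s−f)² = 0 ⇒ h = (s−f)·(s + √(s² + DoF²)) / DoF = 46600 × (47000 + √(47000² + 11700²)) / 11700 = 46600 × (47000 + 48434.4) / 11700 ≈ 380106 mm.
Then N = f²/(c·h) = 400² / (0.021 × 380106) = 160000 / 7982.2 ≈ 20.

f/20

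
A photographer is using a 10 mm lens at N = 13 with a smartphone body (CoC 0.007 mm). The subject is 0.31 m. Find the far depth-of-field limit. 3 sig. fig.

426 mm

Hyperfocal distance H = f²/(N·c) + f = 10²/(13 × 0.007) + 10 = 100/0.091 + 10 ≈ 1108.9 mm ≈ 1.109 m.
Far limit Df = s·(H − f)/(H − s) = 310 × (1108.9 − 10) / (1108.9 − 310) = 310 × 1098.9 / 798.9 ≈ 426.41 mm.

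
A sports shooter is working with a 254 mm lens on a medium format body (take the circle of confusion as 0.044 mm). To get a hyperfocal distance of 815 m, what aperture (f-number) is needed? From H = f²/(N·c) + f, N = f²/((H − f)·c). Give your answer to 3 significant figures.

f/1.80

Rearrange H = f²/(N·c) + f for N: N = f² / ((H − f)·c).
N = 254² / ((815000 − 254) × 0.044) = 64516 / 35849 ≈ 1.80.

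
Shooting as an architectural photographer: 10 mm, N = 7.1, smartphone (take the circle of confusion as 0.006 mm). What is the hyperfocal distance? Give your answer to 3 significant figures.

Hyperfocal distance H = f²/(N·c) + f = 10²/(7.1 × 0.006) + 10 = 100/0.0426 + 10 ≈ 2357.4 mm ≈ 2.36 m.

2.36 m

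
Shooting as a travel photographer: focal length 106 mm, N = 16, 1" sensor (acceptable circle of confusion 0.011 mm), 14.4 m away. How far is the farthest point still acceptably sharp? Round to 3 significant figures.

18.6 m

Hyperfocal distance H = f²/(N·c) + f = 106²/(16 × 0.011) + 106 = 11236/0.176 + 106 ≈ 63946.9 mm ≈ 63.95 m.
Far limit Df = s·(H − f)/(H − s) = 14400 × (63946.9 − 106) / (63946.9 − 14400) = 14400 × 63840.9 / 49546.9 ≈ 18554 mm ≈ 18.6 m.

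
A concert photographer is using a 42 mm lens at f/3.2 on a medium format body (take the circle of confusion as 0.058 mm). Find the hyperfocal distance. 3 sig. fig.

Hyperfocal distance H = f²/(N·c) + f = 42²/(3.2 × 0.058) + 42 = 1764/0.1856 + 42 ≈ 9546.3 mm ≈ 9.55 m.

9.55 m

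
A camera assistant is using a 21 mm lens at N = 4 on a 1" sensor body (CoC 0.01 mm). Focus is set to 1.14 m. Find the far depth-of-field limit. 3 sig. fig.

1.27 m

Hyperfocal distance H = f²/(N·c) + f = 21²/(4 × 0.01) + 21 = 441/0.04 + 21 ≈ 11046.0 mm ≈ 11.05 m.
Far limit Df = s·(H − f)/(H − s) = 1140 × (11046.0 − 21) / (11046.0 − 1140) = 1140 × 11025.0 / 9906.0 ≈ 1268.8 mm ≈ 1.27 m.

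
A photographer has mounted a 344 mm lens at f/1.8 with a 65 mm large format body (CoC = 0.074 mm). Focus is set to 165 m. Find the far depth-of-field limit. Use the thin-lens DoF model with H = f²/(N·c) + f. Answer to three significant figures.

Hyperfocal distance H = f²/(N·c) + f = 344²/(1.8 × 0.074) + 344 = 118336/0.1332 + 344 ≈ 888752.4 mm ≈ 888.8 m.
Far limit Df = s·(H − f)/(H − s) = 165000 × (888752.4 − 344) / (888752.4 − 165000) = 165000 × 888408.4 / 723752.4 ≈ 202538 mm ≈ 203 m.

203 m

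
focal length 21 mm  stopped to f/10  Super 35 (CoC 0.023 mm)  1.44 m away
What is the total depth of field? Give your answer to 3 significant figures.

Hyperfocal distance H = f²/(N·c) + f = 21²/(10 × 0.023) + 21 = 441/0.23 + 21 ≈ 1938.4 mm ≈ 1.938 m.
Near limit Dn = s·(H − f)/(H + s − 2f) = 1440 × (1938.4 − 21) / (1938.4 + 1440 − 2 × 21) = 1440 × 1917.4 / 3336.4 ≈ 827.6 mm.
Far limit Df = s·(H − f)/(H − s) = 1440 × (1938.4 − 21) / (1938.4 − 1440) = 1440 × 1917.4 / 498.4 ≈ 5539.9 mm.
Depth of field = Df − Dn = 5539.9 − 827.6 ≈ 4712.3 mm ≈ 4.71 m.

4.71 m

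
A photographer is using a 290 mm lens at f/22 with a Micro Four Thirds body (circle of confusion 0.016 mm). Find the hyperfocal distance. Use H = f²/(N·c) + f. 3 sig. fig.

239 m

Hyperfocal distance H = f²/(N·c) + f = 290²/(22 × 0.016) + 290 = 84100/0.352 + 290 ≈ 239210.5 mm ≈ 239 m.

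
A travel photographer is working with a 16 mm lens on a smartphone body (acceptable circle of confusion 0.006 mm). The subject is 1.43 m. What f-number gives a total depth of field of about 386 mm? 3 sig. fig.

Write h = H − f = f²/(N·c). The thin-lens limits are Dn = s·h/(h + (s−f)) and Df = s·h/(h − (s−f)), so DoF = Df − Dn = 2·s·(s−f)·h / (h² − (s−f)²).
That is a quadratic in h: DoF·h² − 2·s·(s−f)·h − DoF·(s−f)² = 0 ⇒ h = (s−f)·(s + √(s² + DoF²)) / DoF = 1414 × (1430 + √(1430² + 386²)) / 386 = 1414 × (1430 + 1481.18) / 386 ≈ 10664 mm.
Then N = f²/(c·h) = 16² / (0.006 × 10664) = 256 / 63.986 ≈ 4.

f/4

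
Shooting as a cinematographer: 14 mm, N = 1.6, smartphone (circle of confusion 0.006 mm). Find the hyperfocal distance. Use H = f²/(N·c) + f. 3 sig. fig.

20.4 m

Hyperfocal distance H = f²/(N·c) + f = 14²/(1.6 × 0.006) + 14 = 196/0.0096 + 14 ≈ 20430.7 mm ≈ 20.4 m.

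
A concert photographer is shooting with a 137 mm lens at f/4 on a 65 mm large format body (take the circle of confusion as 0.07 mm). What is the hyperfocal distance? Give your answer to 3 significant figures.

67.2 m

Hyperfocal distance H = f²/(N·c) + f = 137²/(4 × 0.07) + 137 = 18769/0.28 + 137 ≈ 67169.1 mm ≈ 67.2 m.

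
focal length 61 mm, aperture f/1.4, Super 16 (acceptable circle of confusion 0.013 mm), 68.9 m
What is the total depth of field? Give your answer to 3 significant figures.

52.3 m

Hyperfocal distance H = f²/(N·c) + f = 61²/(1.4 × 0.013) + 61 = 3721/0.0182 + 61 ≈ 204511.5 mm ≈ 204.5 m.
Near limit Dn = s·(H − f)/(H + s − 2f) = 68900 × (204511.5 − 61) / (204511.5 + 68900 − 2 × 61) = 68900 × 204450.5 / 273289.5 ≈ 51545 mm.
Far limit Df = s·(H − f)/(H − s) = 68900 × (204511.5 − 61) / (204511.5 − 68900) = 68900 × 204450.5 / 135611.5 ≈ 103875 mm.
Depth of field = Df − Dn = 103875 − 51545 ≈ 52330 mm ≈ 52.3 m.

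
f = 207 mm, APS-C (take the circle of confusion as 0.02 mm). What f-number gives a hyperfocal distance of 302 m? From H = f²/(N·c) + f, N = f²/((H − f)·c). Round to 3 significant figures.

f/7.10

Rearrange H = f²/(N·c) + f for N: N = f² / ((H − f)·c).
N = 207² / ((302000 − 207) × 0.02) = 42849 / 6036 ≈ 7.10.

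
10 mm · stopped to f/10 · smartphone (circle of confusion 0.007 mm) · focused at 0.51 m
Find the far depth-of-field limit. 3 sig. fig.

0.785 m

Hyperfocal distance H = f²/(N·c) + f = 10²/(10 × 0.007) + 10 = 100/0.07 + 10 ≈ 1438.6 mm ≈ 1.439 m.
Far limit Df = s·(H − f)/(H − s) = 510 × (1438.6 − 10) / (1438.6 − 510) = 510 × 1428.6 / 928.6 ≈ 784.62 mm ≈ 0.785 m.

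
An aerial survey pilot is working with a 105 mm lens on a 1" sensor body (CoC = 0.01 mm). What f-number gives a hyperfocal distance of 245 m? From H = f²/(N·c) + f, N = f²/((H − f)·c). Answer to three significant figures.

Rearrange H = f²/(N·c) + f for N: N = f² / ((H − f)·c).
N = 105² / ((245000 − 105) × 0.01) = 11025 / 2449 ≈ 4.50.

f/4.50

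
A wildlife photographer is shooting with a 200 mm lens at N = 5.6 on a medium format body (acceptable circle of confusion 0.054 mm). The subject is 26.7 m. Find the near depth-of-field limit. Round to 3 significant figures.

Hyperfocal distance H = f²/(N·c) + f = 200²/(5.6 × 0.054) + 200 = 40000/0.3024 + 200 ≈ 132475.1 mm ≈ 132.5 m.
Near limit Dn = s·(H − f)/(H + s − 2f) = 26700 × (132475.1 − 200) / (132475.1 + 26700 − 2 × 200) = 26700 × 132275.1 / 158775.1 ≈ 22244 mm ≈ 22.2 m.

22.2 m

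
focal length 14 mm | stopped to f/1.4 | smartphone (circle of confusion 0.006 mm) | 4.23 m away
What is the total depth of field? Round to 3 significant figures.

1.58 m

Hyperfocal distance H = f²/(N·c) + f = 14²/(1.4 × 0.006) + 14 = 196/0.0084 + 14 ≈ 23347.3 mm ≈ 23.35 m.
Near limit Dn = s·(H − f)/(H + s − 2f) = 4230 × (23347.3 − 14) / (23347.3 + 4230 − 2 × 14) = 4230 × 23333.3 / 27549.3 ≈ 3582.7 mm.
Far limit Df = s·(H − f)/(H − s) = 4230 × (23347.3 − 14) / (23347.3 − 4230) = 4230 × 23333.3 / 19117.3 ≈ 5162.9 mm.
Depth of field = Df − Dn = 5162.9 − 3582.7 ≈ 1580.2 mm ≈ 1.58 m.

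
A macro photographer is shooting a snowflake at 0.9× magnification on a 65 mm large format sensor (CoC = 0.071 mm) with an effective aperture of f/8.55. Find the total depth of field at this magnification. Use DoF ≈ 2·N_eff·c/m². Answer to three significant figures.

1.50 mm

At magnification m, DoF ≈ 2·N_eff·c/m² = 2 × 8.55 × 0.071 / 0.9² = 1.214 / 0.81 ≈ 1.5 mm.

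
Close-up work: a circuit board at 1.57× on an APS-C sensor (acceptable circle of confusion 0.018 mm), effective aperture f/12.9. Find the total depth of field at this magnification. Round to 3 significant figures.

0.188 mm

At magnification m, DoF ≈ 2·N_eff·c/m² = 2 × 12.9 × 0.018 / 1.57² = 0.4644 / 2.465 ≈ 0.188 mm.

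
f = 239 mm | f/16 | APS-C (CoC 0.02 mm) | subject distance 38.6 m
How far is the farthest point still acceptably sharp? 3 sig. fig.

49.2 m

Hyperfocal distance H = f²/(N·c) + f = 239²/(16 × 0.02) + 239 = 57121/0.32 + 239 ≈ 178742.1 mm ≈ 178.7 m.
Far limit Df = s·(H − f)/(H − s) = 38600 × (178742.1 − 239) / (178742.1 − 38600) = 38600 × 178503.1 / 140142.1 ≈ 49166 mm ≈ 49.2 m.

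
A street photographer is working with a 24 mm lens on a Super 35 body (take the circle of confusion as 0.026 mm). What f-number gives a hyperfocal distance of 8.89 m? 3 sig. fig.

f/2.50

Rearrange H = f²/(N·c) + f for N: N = f² / ((H − f)·c).
N = 24² / ((8890 − 24) × 0.026) = 576 / 230.5 ≈ 2.50.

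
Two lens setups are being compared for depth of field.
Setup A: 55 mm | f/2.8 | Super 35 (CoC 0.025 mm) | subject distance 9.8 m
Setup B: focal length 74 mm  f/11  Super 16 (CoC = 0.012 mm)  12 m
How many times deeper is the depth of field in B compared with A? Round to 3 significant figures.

Setup A: H = 55²/(2.8×0.025) + 55 ≈ 43269.3 mm; DoF = Df − Dn = 12653.4 − 7996.7 ≈ 4656.7 mm.
Setup B: H = 74²/(11×0.012) + 74 ≈ 41558.8 mm; DoF = Df − Dn = 16841.6 − 9320.5 ≈ 7521.1 mm.
Ratio = 7521.1 / 4656.7 ≈ 1.62.

1.62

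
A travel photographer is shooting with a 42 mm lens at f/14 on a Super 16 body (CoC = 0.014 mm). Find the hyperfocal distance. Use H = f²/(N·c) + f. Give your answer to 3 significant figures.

9.04 m

Hyperfocal distance H = f²/(N·c) + f = 42²/(14 × 0.014) + 42 = 1764/0.196 + 42 ≈ 9042.0 mm ≈ 9.04 m.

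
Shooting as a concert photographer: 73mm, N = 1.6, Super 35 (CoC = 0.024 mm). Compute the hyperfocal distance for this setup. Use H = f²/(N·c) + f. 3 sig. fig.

139 m

Hyperfocal distance H = f²/(N·c) + f = 73²/(1.6 × 0.024) + 73 = 5329/0.0384 + 73 ≈ 138849.0 mm ≈ 139 m.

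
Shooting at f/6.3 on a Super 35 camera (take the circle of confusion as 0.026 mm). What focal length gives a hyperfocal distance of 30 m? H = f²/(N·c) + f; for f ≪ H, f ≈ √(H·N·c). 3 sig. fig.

70.0 mm

From H = f²/(N·c) + f, with f ≪ H: f ≈ √(H·N·c) = √(30000 × 6.3 × 0.026) = √4914.0 ≈ 70.10 mm.
Exact: f² + N·c·f − N·c·H = 0 ⇒ f = (−N·c + √((N·c)² + 4·N·c·H))/2 = (−0.1638 + √19656)/2 ≈ 70.018 mm ≈ 70.0 mm.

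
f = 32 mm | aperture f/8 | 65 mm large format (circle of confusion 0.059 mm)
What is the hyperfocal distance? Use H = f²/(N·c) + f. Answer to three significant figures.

2.20 m

Hyperfocal distance H = f²/(N·c) + f = 32²/(8 × 0.059) + 32 = 1024/0.472 + 32 ≈ 2201.5 mm ≈ 2.20 m.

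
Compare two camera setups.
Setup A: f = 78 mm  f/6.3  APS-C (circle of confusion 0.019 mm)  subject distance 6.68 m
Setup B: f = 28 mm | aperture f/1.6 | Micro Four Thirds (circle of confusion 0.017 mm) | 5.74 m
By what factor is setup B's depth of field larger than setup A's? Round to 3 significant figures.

Setup A: H = 78²/(6.3×0.019) + 78 ≈ 50905.1 mm; DoF = Df − Dn = 7677.2 − 5912.1 ≈ 1765.1 mm.
Setup B: H = 28²/(1.6×0.017) + 28 ≈ 28851.5 mm; DoF = Df − Dn = 7158.6 − 4790.6 ≈ 2368.0 mm.
Ratio = 2368.0 / 1765.1 ≈ 1.34.

1.34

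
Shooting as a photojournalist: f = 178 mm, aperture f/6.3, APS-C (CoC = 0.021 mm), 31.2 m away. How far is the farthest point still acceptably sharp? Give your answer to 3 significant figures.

Hyperfocal distance H = f²/(N·c) + f = 178²/(6.3 × 0.021) + 178 = 31684/0.1323 + 178 ≈ 239664.0 mm ≈ 239.7 m.
Far limit Df = s·(H − f)/(H − s) = 31200 × (239664.0 − 178) / (239664.0 − 31200) = 31200 × 239486.0 / 208464.0 ≈ 35843 mm ≈ 35.8 m.

35.8 m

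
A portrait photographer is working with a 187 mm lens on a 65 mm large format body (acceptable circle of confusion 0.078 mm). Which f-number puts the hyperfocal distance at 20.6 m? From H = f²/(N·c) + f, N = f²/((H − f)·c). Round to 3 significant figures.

Rearrange H = f²/(N·c) + f for N: N = f² / ((H − f)·c).
N = 187² / ((20600 − 187) × 0.078) = 34969 / 1592 ≈ 22.

f/22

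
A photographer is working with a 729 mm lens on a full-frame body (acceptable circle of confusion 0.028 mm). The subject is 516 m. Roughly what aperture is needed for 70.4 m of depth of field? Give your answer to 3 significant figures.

Write h = H − f = f²/(N·c). The thin-lens limits are Dn = s·h/(h + (s−f)) and Df = s·h/(h − (s−f)), so DoF = Df − Dn = 2·s·(s−f)·h / (h² − (s−f)²).
That is a quadratic in h: DoF·h² − 2·s·(s−f)·h − DoF·(s−f)² = 0 ⇒ h = (s−f)·(s + √(s² + DoF²)) / DoF = 515271 × (516000 + √(516000² + 70400²)) / 70400 = 515271 × (516000 + 520780) / 70400 ≈ 7588393 mm.
Then N = f²/(c·h) = 729² / (0.028 × 7588393) = 531441 / 212475 ≈ 2.50.

f/2.50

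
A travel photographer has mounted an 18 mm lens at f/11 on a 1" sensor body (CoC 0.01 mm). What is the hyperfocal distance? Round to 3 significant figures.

2.96 m

Hyperfocal distance H = f²/(N·c) + f = 18²/(11 × 0.01) + 18 = 324/0.11 + 18 ≈ 2963.5 mm ≈ 2.96 m.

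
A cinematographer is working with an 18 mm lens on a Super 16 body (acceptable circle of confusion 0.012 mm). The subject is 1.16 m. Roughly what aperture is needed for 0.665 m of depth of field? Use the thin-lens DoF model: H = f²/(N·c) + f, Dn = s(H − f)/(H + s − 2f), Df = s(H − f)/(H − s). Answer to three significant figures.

Write h = H − f = f²/(N·c). The thin-lens limits are Dn = s·h/(h + (s−f)) and Df = s·h/(h − (s−f)), so DoF = Df − Dn = 2·s·(s−f)·h / (h² − (s−f)²).
That is a quadratic in h: DoF·h² − 2·s·(s−f)·h − DoF·(s−f)² = 0 ⇒ h = (s−f)·(s + √(s² + DoF²)) / DoF = 1142 × (1160 + √(1160² + 665²)) / 665 = 1142 × (1160 + 1337.10) / 665 ≈ 4288.2 mm.
Then N = f²/(c·h) = 18² / (0.012 × 4288.2) = 324 / 51.459 ≈ 6.30.

f/6.30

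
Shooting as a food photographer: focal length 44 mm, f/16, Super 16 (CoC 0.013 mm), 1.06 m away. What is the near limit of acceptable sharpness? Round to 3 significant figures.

Hyperfocal distance H = f²/(N·c) + f = 44²/(16 × 0.013) + 44 = 1936/0.208 + 44 ≈ 9351.7 mm ≈ 9.352 m.
Near limit Dn = s·(H − f)/(H + s − 2f) = 1060 × (9351.7 − 44) / (9351.7 + 1060 − 2 × 44) = 1060 × 9307.7 / 10323.7 ≈ 955.68 mm ≈ 0.956 m.

0.956 m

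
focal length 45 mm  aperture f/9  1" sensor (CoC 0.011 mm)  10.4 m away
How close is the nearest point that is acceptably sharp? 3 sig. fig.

Hyperfocal distance H = f²/(N·c) + f = 45²/(9 × 0.011) + 45 = 2025/0.099 + 45 ≈ 20499.5 mm ≈ 20.50 m.
Near limit Dn = s·(H − f)/(H + s − 2f) = 10400 × (20499.5 − 45) / (20499.5 + 10400 − 2 × 45) = 10400 × 20454.5 / 30809.5 ≈ 6904.6 mm ≈ 6.90 m.

6.90 m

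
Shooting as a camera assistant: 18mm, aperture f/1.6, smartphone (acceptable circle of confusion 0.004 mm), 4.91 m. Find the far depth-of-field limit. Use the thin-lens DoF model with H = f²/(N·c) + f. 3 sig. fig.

5.44 m

Hyperfocal distance H = f²/(N·c) + f = 18²/(1.6 × 0.004) + 18 = 324/0.0064 + 18 ≈ 50643.0 mm ≈ 50.64 m.
Far limit Df = s·(H − f)/(H − s) = 4910 × (50643.0 − 18) / (50643.0 − 4910) = 4910 × 50625.0 / 45733.0 ≈ 5435.2 mm ≈ 5.44 m.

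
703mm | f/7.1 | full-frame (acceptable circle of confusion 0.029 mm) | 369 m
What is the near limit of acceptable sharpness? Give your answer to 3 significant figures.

Hyperfocal distance H = f²/(N·c) + f = 703²/(7.1 × 0.029) + 703 = 494209/0.2059 + 703 ≈ 2400941.0 mm ≈ 2401 m.
Near limit Dn = s·(H − f)/(H + s − 2f) = 369000 × (2400941.0 − 703) / (2400941.0 + 369000 − 2 × 703) = 369000 × 2400238.0 / 2768535.0 ≈ 319912 mm ≈ 320 m.

320 m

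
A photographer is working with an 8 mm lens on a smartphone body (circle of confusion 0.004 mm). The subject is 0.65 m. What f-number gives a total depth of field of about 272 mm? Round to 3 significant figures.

f/5

Write h = H − f = f²/(N·c). The thin-lens limits are Dn = s·h/(h + (s−f)) and Df = s·h/(h − (s−f)), so DoF = Df − Dn = 2·s·(s−f)·h / (h² − (s−f)²).
That is a quadratic in h: DoF·h² − 2·s·(s−f)·h − DoF·(s−f)² = 0 ⇒ h = (s−f)·(s + √(s² + DoF²)) / DoF = 642 × (650 + √(650² + 272²)) / 272 = 642 × (650 + 704.616) / 272 ≈ 3197.3 mm.
Then N = f²/(c·h) = 8² / (0.004 × 3197.3) = 64 / 12.789 ≈ 5.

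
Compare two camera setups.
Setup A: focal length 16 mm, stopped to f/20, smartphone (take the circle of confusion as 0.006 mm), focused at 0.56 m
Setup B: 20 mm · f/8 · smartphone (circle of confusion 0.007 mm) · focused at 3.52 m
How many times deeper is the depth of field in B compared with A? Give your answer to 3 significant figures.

Setup A: H = 16²/(20×0.006) + 16 ≈ 2149.3 mm; DoF = Df − Dn = 751.68 − 446.22 ≈ 305.46 mm.
Setup B: H = 20²/(8×0.007) + 20 ≈ 7162.9 mm; DoF = Df − Dn = 6902.0 − 2362.4 ≈ 4539.6 mm.
Ratio = 4539.6 / 305.46 ≈ 14.9.

14.9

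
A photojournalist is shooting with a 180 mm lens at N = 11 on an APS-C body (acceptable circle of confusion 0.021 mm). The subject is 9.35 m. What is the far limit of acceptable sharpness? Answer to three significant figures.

Hyperfocal distance H = f²/(N·c) + f = 180²/(11 × 0.021) + 180 = 32400/0.231 + 180 ≈ 140439.7 mm ≈ 140.4 m.
Far limit Df = s·(H − f)/(H − s) = 9350 × (140439.7 − 180) / (140439.7 − 9350) = 9350 × 140259.7 / 131089.7 ≈ 10004 mm ≈ 10.0 m.

10.0 m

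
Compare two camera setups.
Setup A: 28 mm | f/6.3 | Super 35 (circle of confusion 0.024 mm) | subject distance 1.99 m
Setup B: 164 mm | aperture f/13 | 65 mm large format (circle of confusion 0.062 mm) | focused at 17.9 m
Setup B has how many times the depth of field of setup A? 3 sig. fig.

15.1

Setup A: H = 28²/(6.3×0.024) + 28 ≈ 5213.2 mm; DoF = Df − Dn = 3201.3 − 1443.7 ≈ 1757.6 mm.
Setup B: H = 164²/(13×0.062) + 164 ≈ 33533.7 mm; DoF = Df − Dn = 38207 − 11688 ≈ 26519 mm.
Ratio = 26519 / 1757.6 ≈ 15.1.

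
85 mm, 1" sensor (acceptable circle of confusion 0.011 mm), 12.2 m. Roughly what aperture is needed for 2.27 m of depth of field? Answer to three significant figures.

Write h = H − f = f²/(N·c). The thin-lens limits are Dn = s·h/(h + (s−f)) and Df = s·h/(h − (s−f)), so DoF = Df − Dn = 2·s·(s−f)·h / (h² − (s−f)²).
That is a quadratic in h: DoF·h² − 2·s·(s−f)·h − DoF·(s−f)² = 0 ⇒ h = (s−f)·(s + √(s² + DoF²)) / DoF = 12115 × (12200 + √(12200² + 2270²)) / 2270 = 12115 × (12200 + 12409.4) / 2270 ≈ 131340 mm.
Then N = f²/(c·h) = 85² / (0.011 × 131340) = 7225 / 1444.7 ≈ 5.

f/5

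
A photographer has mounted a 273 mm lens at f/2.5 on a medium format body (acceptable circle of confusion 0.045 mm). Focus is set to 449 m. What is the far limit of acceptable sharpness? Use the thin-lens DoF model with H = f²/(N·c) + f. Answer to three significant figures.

1390 m

Hyperfocal distance H = f²/(N·c) + f = 273²/(2.5 × 0.045) + 273 = 74529/0.1125 + 273 ≈ 662753.0 mm ≈ 662.8 m.
Far limit Df = s·(H − f)/(H − s) = 449000 × (662753.0 − 273) / (662753.0 − 449000) = 449000 × 662480.0 / 213753.0 ≈ 1391576 mm ≈ 1390 m.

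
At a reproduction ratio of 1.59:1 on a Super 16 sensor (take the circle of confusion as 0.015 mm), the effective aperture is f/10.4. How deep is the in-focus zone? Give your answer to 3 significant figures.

At magnification m, DoF ≈ 2·N_eff·c/m² = 2 × 10.4 × 0.015 / 1.59² = 0.312 / 2.528 ≈ 0.123 mm.

0.123 mm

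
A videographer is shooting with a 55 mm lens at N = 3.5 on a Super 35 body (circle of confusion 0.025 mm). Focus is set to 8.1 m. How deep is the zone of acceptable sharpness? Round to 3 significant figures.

Hyperfocal distance H = f²/(N·c) + f = 55²/(3.5 × 0.025) + 55 = 3025/0.0875 + 55 ≈ 34626.4 mm ≈ 34.63 m.
Near limit Dn = s·(H − f)/(H + s − 2f) = 8100 × (34626.4 − 55) / (34626.4 + 8100 − 2 × 55) = 8100 × 34571.4 / 42616.4 ≈ 6570.9 mm.
Far limit Df = s·(H − f)/(H − s) = 8100 × (34626.4 − 55) / (34626.4 − 8100) = 8100 × 34571.4 / 26526.4 ≈ 10556.6 mm.
Depth of field = Df − Dn = 10556.6 − 6570.9 ≈ 3985.7 mm ≈ 3.99 m.

3.99 m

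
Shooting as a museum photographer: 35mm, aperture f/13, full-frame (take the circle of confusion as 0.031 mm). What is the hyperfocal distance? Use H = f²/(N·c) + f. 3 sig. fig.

Hyperfocal distance H = f²/(N·c) + f = 35²/(13 × 0.031) + 35 = 1225/0.403 + 35 ≈ 3074.7 mm ≈ 3.07 m.

3.07 m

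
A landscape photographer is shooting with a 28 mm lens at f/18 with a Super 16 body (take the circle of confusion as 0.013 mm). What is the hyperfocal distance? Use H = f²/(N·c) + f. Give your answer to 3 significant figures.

3.38 m

Hyperfocal distance H = f²/(N·c) + f = 28²/(18 × 0.013) + 28 = 784/0.234 + 28 ≈ 3378.4 mm ≈ 3.38 m.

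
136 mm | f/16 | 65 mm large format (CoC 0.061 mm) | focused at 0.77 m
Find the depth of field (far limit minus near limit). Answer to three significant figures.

51.6 mm

Hyperfocal distance H = f²/(N·c) + f = 136²/(16 × 0.061) + 136 = 18496/0.976 + 136 ≈ 19086.8 mm ≈ 19.09 m.
Near limit Dn = s·(H − f)/(H + s − 2f) = 770 × (19086.8 − 136) / (19086.8 + 770 − 2 × 136) = 770 × 18950.8 / 19584.8 ≈ 745.074 mm.
Far limit Df = s·(H − f)/(H − s) = 770 × (19086.8 − 136) / (19086.8 − 770) = 770 × 18950.8 / 18316.8 ≈ 796.652 mm.
Depth of field = Df − Dn = 796.652 − 745.074 ≈ 51.578 mm.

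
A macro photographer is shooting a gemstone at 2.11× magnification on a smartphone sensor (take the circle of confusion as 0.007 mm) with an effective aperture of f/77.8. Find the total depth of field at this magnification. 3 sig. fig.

At magnification m, DoF ≈ 2·N_eff·c/m² = 2 × 77.8 × 0.007 / 2.11² = 1.089 / 4.452 ≈ 0.245 mm.

0.245 mm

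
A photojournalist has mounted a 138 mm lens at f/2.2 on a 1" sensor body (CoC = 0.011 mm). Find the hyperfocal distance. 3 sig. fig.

787 m

Hyperfocal distance H = f²/(N·c) + f = 138²/(2.2 × 0.011) + 138 = 19044/0.0242 + 138 ≈ 787080.1 mm ≈ 787 m.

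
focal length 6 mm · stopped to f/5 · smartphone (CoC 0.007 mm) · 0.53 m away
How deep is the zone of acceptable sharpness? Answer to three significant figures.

0.729 m

Hyperfocal distance H = f²/(N·c) + f = 6²/(5 × 0.007) + 6 = 36/0.035 + 6 ≈ 1034.6 mm ≈ 1.035 m.
Near limit Dn = s·(H − f)/(H + s − 2f) = 530 × (1034.6 − 6) / (1034.6 + 530 − 2 × 6) = 530 × 1028.6 / 1552.6 ≈ 351.12 mm.
Far limit Df = s·(H − f)/(H − s) = 530 × (1034.6 − 6) / (1034.6 − 530) = 530 × 1028.6 / 504.6 ≈ 1080.41 mm.
Depth of field = Df − Dn = 1080.41 − 351.12 ≈ 729.29 mm ≈ 0.729 m.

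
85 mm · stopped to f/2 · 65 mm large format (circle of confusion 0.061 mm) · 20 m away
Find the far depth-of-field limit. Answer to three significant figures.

30.1 m

Hyperfocal distance H = f²/(N·c) + f = 85²/(2 × 0.061) + 85 = 7225/0.122 + 85 ≈ 59306.3 mm ≈ 59.31 m.
Far limit Df = s·(H − f)/(H − s) = 20000 × (59306.3 − 85) / (59306.3 − 20000) = 20000 × 59221.3 / 39306.3 ≈ 30133 mm ≈ 30.1 m.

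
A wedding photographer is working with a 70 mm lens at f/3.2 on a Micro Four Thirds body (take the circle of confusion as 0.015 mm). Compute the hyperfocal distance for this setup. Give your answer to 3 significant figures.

Hyperfocal distance H = f²/(N·c) + f = 70²/(3.2 × 0.015) + 70 = 4900/0.048 + 70 ≈ 102153.3 mm ≈ 102 m.

102 m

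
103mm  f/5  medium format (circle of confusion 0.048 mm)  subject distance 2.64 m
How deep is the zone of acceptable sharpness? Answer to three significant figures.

Hyperfocal distance H = f²/(N·c) + f = 103²/(5 × 0.048) + 103 = 10609/0.24 + 103 ≈ 44307.2 mm ≈ 44.31 m.
Near limit Dn = s·(H − f)/(H + s − 2f) = 2640 × (44307.2 − 103) / (44307.2 + 2640 − 2 × 103) = 2640 × 44204.2 / 46741.2 ≈ 2496.71 mm.
Far limit Df = s·(H − f)/(H − s) = 2640 × (44307.2 − 103) / (44307.2 − 2640) = 2640 × 44204.2 / 41667.2 ≈ 2800.74 mm.
Depth of field = Df − Dn = 2800.74 − 2496.71 ≈ 304.03 mm.

304 mm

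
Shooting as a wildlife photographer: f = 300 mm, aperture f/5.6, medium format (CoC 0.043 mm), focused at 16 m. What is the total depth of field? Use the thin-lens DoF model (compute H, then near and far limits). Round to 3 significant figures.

1.35 m

Hyperfocal distance H = f²/(N·c) + f = 300²/(5.6 × 0.043) + 300 = 90000/0.2408 + 300 ≈ 374054.2 mm ≈ 374.1 m.
Near limit Dn = s·(H − f)/(H + s − 2f) = 16000 × (374054.2 − 300) / (374054.2 + 16000 − 2 × 300) = 16000 × 373754.2 / 389454.2 ≈ 15355.0 mm.
Far limit Df = s·(H − f)/(H − s) = 16000 × (374054.2 − 300) / (374054.2 − 16000) = 16000 × 373754.2 / 358054.2 ≈ 16701.6 mm.
Depth of field = Df − Dn = 16701.6 − 15355.0 ≈ 1346.6 mm ≈ 1.35 m.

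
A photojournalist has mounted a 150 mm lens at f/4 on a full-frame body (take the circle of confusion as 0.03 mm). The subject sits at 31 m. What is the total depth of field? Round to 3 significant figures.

Hyperfocal distance H = f²/(N·c) + f = 150²/(4 × 0.03) + 150 = 22500/0.12 + 150 ≈ 187650.0 mm ≈ 187.7 m.
Near limit Dn = s·(H − f)/(H + s − 2f) = 31000 × (187650.0 − 150) / (187650.0 + 31000 − 2 × 150) = 31000 × 187500.0 / 218350.0 ≈ 26620 mm.
Far limit Df = s·(H − f)/(H − s) = 31000 × (187650.0 − 150) / (187650.0 − 31000) = 31000 × 187500.0 / 156650.0 ≈ 37105 mm.
Depth of field = Df − Dn = 37105 − 26620 ≈ 10485 mm ≈ 10.5 m.

10.5 m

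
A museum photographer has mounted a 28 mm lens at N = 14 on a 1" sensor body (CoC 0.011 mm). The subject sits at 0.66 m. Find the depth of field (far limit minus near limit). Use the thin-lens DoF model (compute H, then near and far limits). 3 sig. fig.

166 mm

Hyperfocal distance H = f²/(N·c) + f = 28²/(14 × 0.011) + 28 = 784/0.154 + 28 ≈ 5118.9 mm ≈ 5.119 m.
Near limit Dn = s·(H − f)/(H + s − 2f) = 660 × (5118.9 − 28) / (5118.9 + 660 − 2 × 28) = 660 × 5090.9 / 5722.9 ≈ 587.11 mm.
Far limit Df = s·(H − f)/(H − s) = 660 × (5118.9 − 28) / (5118.9 − 660) = 660 × 5090.9 / 4458.9 ≈ 753.55 mm.
Depth of field = Df − Dn = 753.55 − 587.11 ≈ 166.44 mm.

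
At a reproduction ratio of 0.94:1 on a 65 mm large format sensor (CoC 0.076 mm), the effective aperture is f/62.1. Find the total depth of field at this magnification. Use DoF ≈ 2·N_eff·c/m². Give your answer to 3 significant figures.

10.7 mm

At magnification m, DoF ≈ 2·N_eff·c/m² = 2 × 62.1 × 0.076 / 0.94² = 9.439 / 0.8836 ≈ 10.7 mm.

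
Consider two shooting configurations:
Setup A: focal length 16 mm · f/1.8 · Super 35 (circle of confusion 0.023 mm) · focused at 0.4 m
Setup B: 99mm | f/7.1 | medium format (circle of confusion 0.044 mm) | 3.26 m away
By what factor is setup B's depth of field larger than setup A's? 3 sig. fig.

13.3

Setup A: H = 16²/(1.8×0.023) + 16 ≈ 6199.6 mm; DoF = Df − Dn = 426.485 − 376.612 ≈ 49.873 mm.
Setup B: H = 99²/(7.1×0.044) + 99 ≈ 31472.2 mm; DoF = Df − Dn = 3625.26 − 2961.60 ≈ 663.66 mm.
Ratio = 663.66 / 49.873 ≈ 13.3.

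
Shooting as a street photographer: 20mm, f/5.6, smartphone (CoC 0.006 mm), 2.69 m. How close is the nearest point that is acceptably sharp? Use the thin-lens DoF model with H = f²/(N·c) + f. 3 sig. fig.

2.20 m

Hyperfocal distance H = f²/(N·c) + f = 20²/(5.6 × 0.006) + 20 = 400/0.0336 + 20 ≈ 11924.8 mm ≈ 11.92 m.
Near limit Dn = s·(H − f)/(H + s − 2f) = 2690 × (11924.8 − 20) / (11924.8 + 2690 − 2 × 20) = 2690 × 11904.8 / 14574.8 ≈ 2197.2 mm ≈ 2.20 m.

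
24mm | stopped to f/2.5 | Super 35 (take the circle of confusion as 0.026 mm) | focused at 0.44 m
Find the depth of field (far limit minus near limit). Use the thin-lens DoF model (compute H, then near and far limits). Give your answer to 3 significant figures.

Hyperfocal distance H = f²/(N·c) + f = 24²/(2.5 × 0.026) + 24 = 576/0.065 + 24 ≈ 8885.5 mm ≈ 8.886 m.
Near limit Dn = s·(H − f)/(H + s − 2f) = 440 × (8885.5 − 24) / (8885.5 + 440 − 2 × 24) = 440 × 8861.5 / 9277.5 ≈ 420.271 mm.
Far limit Df = s·(H − f)/(H − s) = 440 × (8885.5 − 24) / (8885.5 − 440) = 440 × 8861.5 / 8445.5 ≈ 461.673 mm.
Depth of field = Df − Dn = 461.673 − 420.271 ≈ 41.402 mm.

41.4 mm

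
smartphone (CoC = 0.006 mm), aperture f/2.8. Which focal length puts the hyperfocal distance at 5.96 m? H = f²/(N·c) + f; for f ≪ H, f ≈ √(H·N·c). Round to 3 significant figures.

10.0 mm

From H = f²/(N·c) + f, with f ≪ H: f ≈ √(H·N·c) = √(5960 × 2.8 × 0.006) = √100.13 ≈ 10.01 mm.
The +f correction barely moves this — solving exactly, f² + N·c·f − N·c·H = 0 ⇒ f = (−N·c + √((N·c)² + 4·N·c·H))/2 = (−0.0168 + √400.51)/2 ≈ 9.9980 mm, so f ≈ 10.0 mm.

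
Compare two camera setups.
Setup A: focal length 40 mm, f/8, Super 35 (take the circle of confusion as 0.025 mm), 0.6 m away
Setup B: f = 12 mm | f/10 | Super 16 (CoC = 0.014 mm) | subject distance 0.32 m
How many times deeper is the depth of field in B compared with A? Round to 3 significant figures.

Setup A: H = 40²/(8×0.025) + 40 ≈ 8040.0 mm; DoF = Df − Dn = 645.161 − 560.748 ≈ 84.413 mm.
Setup B: H = 12²/(10×0.014) + 12 ≈ 1040.6 mm; DoF = Df − Dn = 456.78 − 246.26 ≈ 210.52 mm.
Ratio = 210.52 / 84.413 ≈ 2.49.

2.49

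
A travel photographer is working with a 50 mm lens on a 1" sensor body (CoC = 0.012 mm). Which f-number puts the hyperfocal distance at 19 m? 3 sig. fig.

Rearrange H = f²/(N·c) + f for N: N = f² / ((H − f)·c).
N = 50² / ((19000 − 50) × 0.012) = 2500 / 227.4 ≈ 11.

f/11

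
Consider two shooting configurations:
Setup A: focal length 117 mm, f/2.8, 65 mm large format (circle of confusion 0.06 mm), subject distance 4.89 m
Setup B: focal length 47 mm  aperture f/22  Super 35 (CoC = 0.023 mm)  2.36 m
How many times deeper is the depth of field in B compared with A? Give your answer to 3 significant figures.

Setup A: H = 117²/(2.8×0.06) + 117 ≈ 81599.1 mm; DoF = Df − Dn = 5194.27 − 4619.41 ≈ 574.86 mm.
Setup B: H = 47²/(22×0.023) + 47 ≈ 4412.6 mm; DoF = Df − Dn = 5019.4 − 1542.7 ≈ 3476.7 mm.
Ratio = 3476.7 / 574.86 ≈ 6.05.

6.05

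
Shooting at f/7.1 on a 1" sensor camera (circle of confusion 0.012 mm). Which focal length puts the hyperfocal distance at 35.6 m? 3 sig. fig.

From H = f²/(N·c) + f, with f ≪ H: f ≈ √(H·N·c) = √(35600 × 7.1 × 0.012) = √3033.1 ≈ 55.07 mm.
Exact: f² + N·c·f − N·c·H = 0 ⇒ f = (−N·c + √((N·c)² + 4·N·c·H))/2 = (−0.0852 + √12132)/2 ≈ 55.031 mm ≈ 55.0 mm.

55.0 mm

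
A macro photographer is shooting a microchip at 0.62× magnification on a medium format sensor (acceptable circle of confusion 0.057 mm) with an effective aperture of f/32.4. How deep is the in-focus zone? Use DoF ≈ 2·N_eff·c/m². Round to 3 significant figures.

9.61 mm

At magnification m, DoF ≈ 2·N_eff·c/m² = 2 × 32.4 × 0.057 / 0.62² = 3.694 / 0.3844 ≈ 9.61 mm.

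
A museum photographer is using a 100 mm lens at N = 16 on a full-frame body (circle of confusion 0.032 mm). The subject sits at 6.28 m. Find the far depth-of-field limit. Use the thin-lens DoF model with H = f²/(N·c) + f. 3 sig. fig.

9.19 m

Hyperfocal distance H = f²/(N·c) + f = 100²/(16 × 0.032) + 100 = 10000/0.512 + 100 ≈ 19631.2 mm ≈ 19.63 m.
Far limit Df = s·(H − f)/(H − s) = 6280 × (19631.2 − 100) / (19631.2 − 6280) = 6280 × 19531.2 / 13351.2 ≈ 9186.9 mm ≈ 9.19 m.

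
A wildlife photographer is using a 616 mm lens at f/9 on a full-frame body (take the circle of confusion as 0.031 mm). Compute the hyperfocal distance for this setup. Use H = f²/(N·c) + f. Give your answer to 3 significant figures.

Hyperfocal distance H = f²/(N·c) + f = 616²/(9 × 0.031) + 616 = 379456/0.279 + 616 ≈ 1360673.3 mm ≈ 1360 m.

1360 m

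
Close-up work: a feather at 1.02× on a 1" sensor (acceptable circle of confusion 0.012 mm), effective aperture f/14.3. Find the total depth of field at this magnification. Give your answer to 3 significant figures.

At magnification m, DoF ≈ 2·N_eff·c/m² = 2 × 14.3 × 0.012 / 1.02² = 0.3432 / 1.04 ≈ 0.33 mm.

0.330 mm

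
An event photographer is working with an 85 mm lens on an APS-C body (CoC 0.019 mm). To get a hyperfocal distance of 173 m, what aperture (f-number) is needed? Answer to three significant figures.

f/2.20

Rearrange H = f²/(N·c) + f for N: N = f² / ((H − f)·c).
N = 85² / ((173000 − 85) × 0.019) = 7225 / 3285 ≈ 2.20.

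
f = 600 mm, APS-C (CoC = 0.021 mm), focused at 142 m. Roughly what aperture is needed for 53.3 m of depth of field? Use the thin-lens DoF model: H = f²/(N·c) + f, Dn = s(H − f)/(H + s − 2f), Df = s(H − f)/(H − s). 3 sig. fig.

Write h = H − f = f²/(N·c). The thin-lens limits are Dn = s·h/(h + (s−f)) and Df = s·h/(h − (s−f)), so DoF = Df − Dn = 2·s·(s−f)·h / (h² − (s−f)²).
That is a quadratic in h: DoF·h² − 2·s·(s−f)·h − DoF·(s−f)² = 0 ⇒ h = (s−f)·(s + √(s² + DoF²)) / DoF = 141400 × (142000 + √(142000² + 53300²)) / 53300 = 141400 × (142000 + 151674) / 53300 ≈ 779089 mm.
Then N = f²/(c·h) = 600² / (0.021 × 779089) = 360000 / 16361 ≈ 22.

f/22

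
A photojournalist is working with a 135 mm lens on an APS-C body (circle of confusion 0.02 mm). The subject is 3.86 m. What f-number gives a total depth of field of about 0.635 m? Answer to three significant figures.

Write h = H − f = f²/(N·c). The thin-lens limits are Dn = s·h/(h + (s−f)) and Df = s·h/(h − (s−f)), so DoF = Df − Dn = 2·s·(s−f)·h / (h² − (s−f)²).
That is a quadratic in h: DoF·h² − 2·s·(s−f)·h − DoF·(s−f)² = 0 ⇒ h = (s−f)·(s + √(s² + DoF²)) / DoF = 3725 × (3860 + √(3860² + 635²)) / 635 = 3725 × (3860 + 3911.88) / 635 ≈ 45591 mm.
Then N = f²/(c·h) = 135² / (0.02 × 45591) = 18225 / 911.82 ≈ 20.

f/20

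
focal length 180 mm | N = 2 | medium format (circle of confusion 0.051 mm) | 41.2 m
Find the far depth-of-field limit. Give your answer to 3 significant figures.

Hyperfocal distance H = f²/(N·c) + f = 180²/(2 × 0.051) + 180 = 32400/0.102 + 180 ≈ 317827.1 mm ≈ 317.8 m.
Far limit Df = s·(H − f)/(H − s) = 41200 × (317827.1 − 180) / (317827.1 − 41200) = 41200 × 317647.1 / 276627.1 ≈ 47309 mm ≈ 47.3 m.

47.3 m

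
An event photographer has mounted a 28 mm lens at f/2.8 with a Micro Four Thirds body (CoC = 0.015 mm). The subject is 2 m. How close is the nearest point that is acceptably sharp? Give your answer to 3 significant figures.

1.81 m

Hyperfocal distance H = f²/(N·c) + f = 28²/(2.8 × 0.015) + 28 = 784/0.042 + 28 ≈ 18694.7 mm ≈ 18.69 m.
Near limit Dn = s·(H − f)/(H + s − 2f) = 2000 × (18694.7 − 28) / (18694.7 + 2000 − 2 × 28) = 2000 × 18666.7 / 20638.7 ≈ 1808.9 mm ≈ 1.81 m.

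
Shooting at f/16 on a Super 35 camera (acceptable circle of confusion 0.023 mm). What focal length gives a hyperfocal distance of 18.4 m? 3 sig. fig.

From H = f²/(N·c) + f, with f ≪ H: f ≈ √(H·N·c) = √(18400 × 16 × 0.023) = √6771.2 ≈ 82.29 mm.
Exact: f² + N·c·f − N·c·H = 0 ⇒ f = (−N·c + √((N·c)² + 4·N·c·H))/2 = (−0.368 + √27085)/2 ≈ 82.104 mm ≈ 82.1 mm.

82.1 mm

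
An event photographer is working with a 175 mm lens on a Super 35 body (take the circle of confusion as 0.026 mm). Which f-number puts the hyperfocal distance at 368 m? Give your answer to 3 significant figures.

f/3.20

Rearrange H = f²/(N·c) + f for N: N = f² / ((H − f)·c).
N = 175² / ((368000 − 175) × 0.026) = 30625 / 9563 ≈ 3.20.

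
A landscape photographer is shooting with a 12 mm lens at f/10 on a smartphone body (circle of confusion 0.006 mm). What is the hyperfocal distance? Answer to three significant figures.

2.41 m

Hyperfocal distance H = f²/(N·c) + f = 12²/(10 × 0.006) + 12 = 144/0.06 + 12 ≈ 2412.0 mm ≈ 2.41 m.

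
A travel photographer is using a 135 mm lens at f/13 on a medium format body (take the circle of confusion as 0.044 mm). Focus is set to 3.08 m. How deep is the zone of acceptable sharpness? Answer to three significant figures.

0.574 m

Hyperfocal distance H = f²/(N·c) + f = 135²/(13 × 0.044) + 135 = 18225/0.572 + 135 ≈ 31996.9 mm ≈ 32.00 m.
Near limit Dn = s·(H − f)/(H + s − 2f) = 3080 × (31996.9 − 135) / (31996.9 + 3080 − 2 × 135) = 3080 × 31861.9 / 34806.9 ≈ 2819.40 mm.
Far limit Df = s·(H − f)/(H − s) = 3080 × (31996.9 − 135) / (31996.9 − 3080) = 3080 × 31861.9 / 28916.9 ≈ 3393.68 mm.
Depth of field = Df − Dn = 3393.68 − 2819.40 ≈ 574.28 mm ≈ 0.574 m.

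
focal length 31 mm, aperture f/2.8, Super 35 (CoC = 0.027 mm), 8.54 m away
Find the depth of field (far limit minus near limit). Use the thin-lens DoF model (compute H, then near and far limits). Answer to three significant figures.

20.7 m

Hyperfocal distance H = f²/(N·c) + f = 31²/(2.8 × 0.027) + 31 = 961/0.0756 + 31 ≈ 12742.6 mm ≈ 12.74 m.
Near limit Dn = s·(H − f)/(H + s − 2f) = 8540 × (12742.6 − 31) / (12742.6 + 8540 − 2 × 31) = 8540 × 12711.6 / 21220.6 ≈ 5116 mm.
Far limit Df = s·(H − f)/(H − s) = 8540 × (12742.6 − 31) / (12742.6 − 8540) = 8540 × 12711.6 / 4202.6 ≈ 25831 mm.
Depth of field = Df − Dn = 25831 − 5116 ≈ 20715 mm ≈ 20.7 m.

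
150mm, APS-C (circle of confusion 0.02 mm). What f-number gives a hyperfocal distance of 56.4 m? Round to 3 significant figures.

f/20

Rearrange H = f²/(N·c) + f for N: N = f² / ((H − f)·c).
N = 150² / ((56400 − 150) × 0.02) = 22500 / 1125 ≈ 20.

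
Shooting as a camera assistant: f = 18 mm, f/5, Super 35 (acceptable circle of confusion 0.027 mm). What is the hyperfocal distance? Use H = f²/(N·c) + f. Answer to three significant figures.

Hyperfocal distance H = f²/(N·c) + f = 18²/(5 × 0.027) + 18 = 324/0.135 + 18 ≈ 2418.0 mm ≈ 2.42 m.

2.42 m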